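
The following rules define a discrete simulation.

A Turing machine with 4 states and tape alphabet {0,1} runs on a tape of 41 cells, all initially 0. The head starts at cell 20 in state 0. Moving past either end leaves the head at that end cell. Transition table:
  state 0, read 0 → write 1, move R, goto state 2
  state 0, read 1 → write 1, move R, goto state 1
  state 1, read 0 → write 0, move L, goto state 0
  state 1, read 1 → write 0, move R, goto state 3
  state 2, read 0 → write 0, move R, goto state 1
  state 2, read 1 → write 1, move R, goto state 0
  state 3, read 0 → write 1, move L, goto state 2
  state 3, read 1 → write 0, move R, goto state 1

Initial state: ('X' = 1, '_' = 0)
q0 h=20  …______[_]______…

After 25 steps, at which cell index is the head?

29

k=0  q0 h=20  …______[_]______…
k=1  q2 h=21  …_____X[_]______…
k=2  q1 h=22  …____X_[_]______…
k=3  q0 h=21  …_____X[_]______…
k=4  q2 h=22  …____XX[_]______…
k=5  q1 h=23  …___XX_[_]______…
k=6  q0 h=22  …____XX[_]______…
k=7  q2 h=23  …___XXX[_]______…
k=8  q1 h=24  …__XXX_[_]______…
k=9  q0 h=23  …___XXX[_]______…
k=10  q2 h=24  …__XXXX[_]______…
k=11  q1 h=25  …_XXXX_[_]______…
k=12  q0 h=24  …__XXXX[_]______…
k=13  q2 h=25  …_XXXXX[_]______…
k=14  q1 h=26  …XXXXX_[_]______…
k=15  q0 h=25  …_XXXXX[_]______…
k=16  q2 h=26  …XXXXXX[_]______…
k=17  q1 h=27  …XXXXX_[_]______…
k=18  q0 h=26  …XXXXXX[_]______…
k=19  q2 h=27  …XXXXXX[_]______…
k=20  q1 h=28  …XXXXX_[_]______…
k=21  q0 h=27  …XXXXXX[_]______…
k=22  q2 h=28  …XXXXXX[_]______…
k=23  q1 h=29  …XXXXX_[_]______…
k=24  q0 h=28  …XXXXXX[_]______…
k=25  q2 h=29  …XXXXXX[_]______…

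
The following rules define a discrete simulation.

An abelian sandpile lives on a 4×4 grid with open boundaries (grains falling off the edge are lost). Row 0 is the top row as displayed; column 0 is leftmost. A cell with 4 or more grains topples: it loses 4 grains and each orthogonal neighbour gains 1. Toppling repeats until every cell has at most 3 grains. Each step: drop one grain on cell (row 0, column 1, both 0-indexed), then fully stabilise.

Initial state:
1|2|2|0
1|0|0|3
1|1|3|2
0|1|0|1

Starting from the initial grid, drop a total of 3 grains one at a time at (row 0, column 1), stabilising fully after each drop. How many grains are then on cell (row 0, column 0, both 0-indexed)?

2

t=0: 1|2|2|0
1|0|0|3
1|1|3|2
0|1|0|1
t=1: 1|3|2|0
1|0|0|3
1|1|3|2
0|1|0|1
t=2: 2|0|3|0
1|1|0|3
1|1|3|2
0|1|0|1
t=3: 2|1|3|0
1|1|0|3
1|1|3|2
0|1|0|1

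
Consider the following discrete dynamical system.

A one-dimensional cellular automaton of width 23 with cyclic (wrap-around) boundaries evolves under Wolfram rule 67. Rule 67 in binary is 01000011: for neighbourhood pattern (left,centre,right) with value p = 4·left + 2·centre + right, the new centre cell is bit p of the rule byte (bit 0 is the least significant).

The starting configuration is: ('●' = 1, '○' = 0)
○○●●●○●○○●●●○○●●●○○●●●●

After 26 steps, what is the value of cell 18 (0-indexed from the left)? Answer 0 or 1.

1

0) ○○●●●○●○○●●●○○●●●○○●●●●
1) ○●○○●○○○●○○●○●○○●○●○○○●
2) ○○○●○○●●○○●○○○○●○○○○●●○
3) ●●●○○●○●○●○○●●●○○●●●○●○
4) ○○●○●○○○○○○●○○●○●○○●○○○
5) ●●○○○○●●●●●○○●○○○○●○○●●
6) ○●○●●●○○○○●○●○○●●●○○●○○
7) ●○○○○●○●●●○○○○●○○●○●○○●
8) ●○●●●○○○○●○●●●○○●○○○○●○
9) ○○○○●○●●●○○○○●○●○○●●●○○
10) ●●●●○○○○●○●●●○○○○●○○●○●
11) ○○○●○●●●○○○○●○●●●○○●○○○
12) ●●●○○○○●○●●●○○○○●○●○○●●
13) ○○●○●●●○○○○●○●●●○○○○●○○
14) ●●○○○○●○●●●○○○○●○●●●○○●
15) ○●○●●●○○○○●○●●●○○○○●○●○
16) ●○○○○●○●●●○○○○●○●●●○○○○
17) ○○●●●○○○○●○●●●○○○○●○●●●
18) ○●○○●○●●●○○○○●○●●●○○○○●
19) ○○○●○○○○●○●●●○○○○●○●●●○
20) ●●●○○●●●○○○○●○●●●○○○○●○
21) ○○●○●○○●○●●●○○○○●○●●●○○
22) ●●○○○○●○○○○●○●●●○○○○●○●
23) ○●○●●●○○●●●○○○○●○●●●○○○
24) ●○○○○●○●○○●○●●●○○○○●○●●
25) ●○●●●○○○○●○○○○●○●●●○○○○
26) ○○○○●○●●●○○●●●○○○○●○●●●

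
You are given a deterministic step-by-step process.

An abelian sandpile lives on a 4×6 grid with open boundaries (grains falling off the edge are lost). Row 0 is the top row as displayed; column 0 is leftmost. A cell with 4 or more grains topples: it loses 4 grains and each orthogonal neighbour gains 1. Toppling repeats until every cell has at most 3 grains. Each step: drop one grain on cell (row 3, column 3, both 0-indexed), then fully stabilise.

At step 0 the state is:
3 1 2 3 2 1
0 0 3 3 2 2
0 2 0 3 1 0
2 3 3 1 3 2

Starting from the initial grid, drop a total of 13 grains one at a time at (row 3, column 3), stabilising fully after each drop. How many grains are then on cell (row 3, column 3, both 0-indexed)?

step 0: 3 1 2 3 2 1
0 0 3 3 2 2
0 2 0 3 1 0
2 3 3 1 3 2
step 1: 3 1 2 3 2 1
0 0 3 3 2 2
0 2 0 3 1 0
2 3 3 2 3 2
step 2: 3 1 2 3 2 1
0 0 3 3 2 2
0 2 0 3 1 0
2 3 3 3 3 2
step 3: 3 2 0 1 3 1
0 1 1 2 3 2
0 3 3 1 3 0
3 0 1 3 0 3
step 4: 3 2 0 1 3 1
0 1 1 2 3 2
0 3 3 2 3 0
3 0 2 0 1 3
step 5: 3 2 0 1 3 1
0 1 1 2 3 2
0 3 3 2 3 0
3 0 2 1 1 3
step 6: 3 2 0 1 3 1
0 1 1 2 3 2
0 3 3 2 3 0
3 0 2 2 1 3
step 7: 3 2 0 1 3 1
0 1 1 2 3 2
0 3 3 2 3 0
3 0 2 3 1 3
step 8: 3 2 0 1 3 1
0 1 1 2 3 2
0 3 3 3 3 0
3 0 3 0 2 3
step 9: 3 2 0 1 3 1
0 1 1 2 3 2
0 3 3 3 3 0
3 0 3 1 2 3
step 10: 3 2 0 1 3 1
0 1 1 2 3 2
0 3 3 3 3 0
3 0 3 2 2 3
step 11: 3 2 0 1 3 1
0 1 1 2 3 2
0 3 3 3 3 0
3 0 3 3 2 3
step 12: 3 2 0 3 0 2
0 2 3 0 2 3
1 0 2 3 2 2
3 2 1 3 1 0
step 13: 3 2 0 3 0 2
0 2 3 1 2 3
1 0 3 0 3 2
3 2 2 1 2 0

1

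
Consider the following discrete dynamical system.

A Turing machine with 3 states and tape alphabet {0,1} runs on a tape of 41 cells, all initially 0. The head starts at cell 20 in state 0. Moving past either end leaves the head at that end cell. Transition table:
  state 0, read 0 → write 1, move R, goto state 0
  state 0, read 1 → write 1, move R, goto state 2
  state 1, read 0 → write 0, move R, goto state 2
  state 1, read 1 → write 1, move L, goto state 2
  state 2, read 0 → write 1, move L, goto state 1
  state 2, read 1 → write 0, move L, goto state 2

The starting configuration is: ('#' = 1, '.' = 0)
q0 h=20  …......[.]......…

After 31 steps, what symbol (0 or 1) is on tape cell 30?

1

k=0  q0 h=20  …......[.]......…
k=1  q0 h=21  ….....#[.]......…
k=2  q0 h=22  …....##[.]......…
k=3  q0 h=23  …...###[.]......…
k=4  q0 h=24  …..####[.]......…
k=5  q0 h=25  ….#####[.]......…
k=6  q0 h=26  …######[.]......…
k=7  q0 h=27  …######[.]......…
k=8  q0 h=28  …######[.]......…
k=9  q0 h=29  …######[.]......…
k=10  q0 h=30  …######[.]......…
k=11  q0 h=31  …######[.]......…
k=12  q0 h=32  …######[.]......…
k=13  q0 h=33  …######[.]......…
k=14  q0 h=34  …######[.]......|
k=15  q0 h=35  …######[.].....|
k=16  q0 h=36  …######[.]....|
k=17  q0 h=37  …######[.]...|
k=18  q0 h=38  …######[.]..|
k=19  q0 h=39  …######[.].|
k=20  q0 h=40  …######[.]|
k=21  q0 h=40  …######[#]|
k=22  q2 h=40  …######[#]|
k=23  q2 h=39  …######[#].|
k=24  q2 h=38  …######[#]..|
k=25  q2 h=37  …######[#]...|
k=26  q2 h=36  …######[#]....|
k=27  q2 h=35  …######[#].....|
k=28  q2 h=34  …######[#]......|
k=29  q2 h=33  …######[#]......…
k=30  q2 h=32  …######[#]......…
k=31  q2 h=31  …######[#]......…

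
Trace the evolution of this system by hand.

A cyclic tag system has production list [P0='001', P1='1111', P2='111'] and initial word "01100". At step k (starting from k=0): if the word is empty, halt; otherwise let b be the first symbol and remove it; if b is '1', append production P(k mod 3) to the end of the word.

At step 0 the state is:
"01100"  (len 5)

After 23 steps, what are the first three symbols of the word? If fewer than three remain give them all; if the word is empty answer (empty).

110

gen 0: "01100"  (len 5)
gen 1: "1100"  (len 4)
gen 2: "1001111"  (len 7)
gen 3: "001111111"  (len 9)
gen 4: "01111111"  (len 8)
gen 5: "1111111"  (len 7)
gen 6: "111111111"  (len 9)
gen 7: "11111111001"  (len 11)
gen 8: "11111110011111"  (len 14)
gen 9: "1111110011111111"  (len 16)
gen 10: "111110011111111001"  (len 18)
gen 11: "111100111111110011111"  (len 21)
gen 12: "11100111111110011111111"  (len 23)
gen 13: "1100111111110011111111001"  (len 25)
gen 14: "1001111111100111111110011111"  (len 28)
gen 15: "001111111100111111110011111111"  (len 30)
gen 16: "01111111100111111110011111111"  (len 29)
gen 17: "1111111100111111110011111111"  (len 28)
gen 18: "111111100111111110011111111111"  (len 30)
gen 19: "11111100111111110011111111111001"  (len 32)
gen 20: "11111001111111100111111111110011111"  (len 35)
gen 21: "1111001111111100111111111110011111111"  (len 37)
gen 22: "111001111111100111111111110011111111001"  (len 39)
gen 23: "110011111111001111111111100111111110011111"  (len 42)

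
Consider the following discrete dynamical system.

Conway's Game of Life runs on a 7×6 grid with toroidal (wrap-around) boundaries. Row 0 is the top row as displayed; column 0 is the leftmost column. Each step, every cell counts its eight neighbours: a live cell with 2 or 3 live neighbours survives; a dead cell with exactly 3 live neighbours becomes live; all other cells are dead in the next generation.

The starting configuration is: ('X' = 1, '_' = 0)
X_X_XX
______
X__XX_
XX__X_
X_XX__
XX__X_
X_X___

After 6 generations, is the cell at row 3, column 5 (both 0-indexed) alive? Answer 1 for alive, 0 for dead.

0

t=0: X_X_XX
______
X__XX_
XX__X_
X_XX__
XX__X_
X_X___
t=1: X__X_X
XX____
XX_XX_
X___X_
__XXX_
X_____
__X_X_
t=2: X_XXXX
___X__
__XXX_
X_____
_X_XX_
_XX_XX
XX_XX_
t=3: X_____
_X____
__XXX_
_X___X
_X_XX_
______
______
t=4: ______
_XXX__
XXXXX_
XX___X
X_X_X_
______
______
t=5: __X___
X___X_
____X_
______
X_____
______
______
t=6: ______
___X_X
_____X
______
______
______
______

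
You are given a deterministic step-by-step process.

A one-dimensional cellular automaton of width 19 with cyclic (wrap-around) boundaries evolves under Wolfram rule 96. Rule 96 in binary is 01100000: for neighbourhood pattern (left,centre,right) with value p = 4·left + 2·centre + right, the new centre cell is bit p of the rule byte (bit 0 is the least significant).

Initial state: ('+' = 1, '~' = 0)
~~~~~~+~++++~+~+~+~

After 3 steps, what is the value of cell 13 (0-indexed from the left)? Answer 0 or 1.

1

gen 0: ~~~~~~+~++++~+~+~+~
gen 1: ~~~~~~~+~~~++~+~+~~
gen 2: ~~~~~~~~~~~~++~+~~~
gen 3: ~~~~~~~~~~~~~++~~~~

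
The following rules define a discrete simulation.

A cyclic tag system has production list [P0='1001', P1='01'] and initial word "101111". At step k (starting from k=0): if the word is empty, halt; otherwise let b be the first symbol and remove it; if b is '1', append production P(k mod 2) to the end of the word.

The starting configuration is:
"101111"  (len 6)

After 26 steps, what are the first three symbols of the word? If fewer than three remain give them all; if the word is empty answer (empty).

0) "101111"  (len 6)
1) "011111001"  (len 9)
2) "11111001"  (len 8)
3) "11110011001"  (len 11)
4) "111001100101"  (len 12)
5) "110011001011001"  (len 15)
6) "1001100101100101"  (len 16)
7) "0011001011001011001"  (len 19)
8) "011001011001011001"  (len 18)
9) "11001011001011001"  (len 17)
10) "100101100101100101"  (len 18)
11) "001011001011001011001"  (len 21)
12) "01011001011001011001"  (len 20)
13) "1011001011001011001"  (len 19)
14) "01100101100101100101"  (len 20)
15) "1100101100101100101"  (len 19)
16) "10010110010110010101"  (len 20)
17) "00101100101100101011001"  (len 23)
18) "0101100101100101011001"  (len 22)
19) "101100101100101011001"  (len 21)
20) "0110010110010101100101"  (len 22)
21) "110010110010101100101"  (len 21)
22) "1001011001010110010101"  (len 22)
23) "0010110010101100101011001"  (len 25)
24) "010110010101100101011001"  (len 24)
25) "10110010101100101011001"  (len 23)
26) "011001010110010101100101"  (len 24)

011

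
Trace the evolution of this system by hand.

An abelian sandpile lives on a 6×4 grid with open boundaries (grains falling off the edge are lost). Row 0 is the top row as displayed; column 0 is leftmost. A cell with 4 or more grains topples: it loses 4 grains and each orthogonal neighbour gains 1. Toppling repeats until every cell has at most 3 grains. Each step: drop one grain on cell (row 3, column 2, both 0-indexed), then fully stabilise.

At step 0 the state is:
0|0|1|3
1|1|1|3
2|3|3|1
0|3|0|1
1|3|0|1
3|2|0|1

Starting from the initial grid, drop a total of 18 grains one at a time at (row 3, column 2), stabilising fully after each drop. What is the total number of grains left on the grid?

39

step 0: 0|0|1|3
1|1|1|3
2|3|3|1
0|3|0|1
1|3|0|1
3|2|0|1
step 1: 0|0|1|3
1|1|1|3
2|3|3|1
0|3|1|1
1|3|0|1
3|2|0|1
step 2: 0|0|1|3
1|1|1|3
2|3|3|1
0|3|2|1
1|3|0|1
3|2|0|1
step 3: 0|0|1|3
1|1|1|3
2|3|3|1
0|3|3|1
1|3|0|1
3|2|0|1
step 4: 0|0|1|3
1|2|2|3
3|1|1|2
1|2|2|2
2|0|2|1
3|3|0|1
step 5: 0|0|1|3
1|2|2|3
3|1|1|2
1|2|3|2
2|0|2|1
3|3|0|1
step 6: 0|0|1|3
1|2|2|3
3|1|2|2
1|3|0|3
2|0|3|1
3|3|0|1
step 7: 0|0|1|3
1|2|2|3
3|1|2|2
1|3|1|3
2|0|3|1
3|3|0|1
step 8: 0|0|1|3
1|2|2|3
3|1|2|2
1|3|2|3
2|0|3|1
3|3|0|1
step 9: 0|0|1|3
1|2|2|3
3|1|2|2
1|3|3|3
2|0|3|1
3|3|0|1
step 10: 0|0|1|3
1|2|2|3
3|2|3|3
2|0|3|0
2|2|0|3
3|3|1|1
step 11: 0|0|3|0
1|3|0|2
3|3|2|1
2|1|1|2
2|2|1|3
3|3|1|1
step 12: 0|0|3|0
1|3|0|2
3|3|2|1
2|1|2|2
2|2|1|3
3|3|1|1
step 13: 0|0|3|0
1|3|0|2
3|3|2|1
2|1|3|2
2|2|1|3
3|3|1|1
step 14: 0|0|3|0
1|3|0|2
3|3|3|1
2|2|0|3
2|2|2|3
3|3|1|1
step 15: 0|0|3|0
1|3|0|2
3|3|3|1
2|2|1|3
2|2|2|3
3|3|1|1
step 16: 0|0|3|0
1|3|0|2
3|3|3|1
2|2|2|3
2|2|2|3
3|3|1|1
step 17: 0|0|3|0
1|3|0|2
3|3|3|1
2|2|3|3
2|2|2|3
3|3|1|1
step 18: 0|1|3|0
3|0|2|2
1|3|2|3
1|3|0|2
1|2|2|1
1|1|3|2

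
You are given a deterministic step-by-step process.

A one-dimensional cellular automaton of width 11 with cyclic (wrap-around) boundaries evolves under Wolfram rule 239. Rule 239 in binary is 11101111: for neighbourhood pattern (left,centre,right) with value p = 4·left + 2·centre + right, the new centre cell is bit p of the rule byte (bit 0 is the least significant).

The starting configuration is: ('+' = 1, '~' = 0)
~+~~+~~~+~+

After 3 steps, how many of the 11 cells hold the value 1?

11

step 0: ~+~~+~~~+~+
step 1: ++~++~+++++
step 2: +++++++++++
step 3: +++++++++++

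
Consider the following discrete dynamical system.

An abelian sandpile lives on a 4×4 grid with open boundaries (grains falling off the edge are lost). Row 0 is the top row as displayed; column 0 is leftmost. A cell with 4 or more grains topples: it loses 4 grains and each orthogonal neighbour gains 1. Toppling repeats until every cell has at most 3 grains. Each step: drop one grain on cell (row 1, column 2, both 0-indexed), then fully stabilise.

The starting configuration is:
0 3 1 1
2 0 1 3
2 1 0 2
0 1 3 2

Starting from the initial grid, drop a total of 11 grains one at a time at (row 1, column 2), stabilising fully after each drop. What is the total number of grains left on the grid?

30

[0] 0 3 1 1
2 0 1 3
2 1 0 2
0 1 3 2
[1] 0 3 1 1
2 0 2 3
2 1 0 2
0 1 3 2
[2] 0 3 1 1
2 0 3 3
2 1 0 2
0 1 3 2
[3] 0 3 2 2
2 1 1 0
2 1 1 3
0 1 3 2
[4] 0 3 2 2
2 1 2 0
2 1 1 3
0 1 3 2
[5] 0 3 2 2
2 1 3 0
2 1 1 3
0 1 3 2
[6] 0 3 3 2
2 2 0 1
2 1 2 3
0 1 3 2
[7] 0 3 3 2
2 2 1 1
2 1 2 3
0 1 3 2
[8] 0 3 3 2
2 2 2 1
2 1 2 3
0 1 3 2
[9] 0 3 3 2
2 2 3 1
2 1 2 3
0 1 3 2
[10] 1 1 1 3
3 0 2 2
2 2 3 3
0 1 3 2
[11] 1 1 1 3
3 0 3 2
2 2 3 3
0 1 3 2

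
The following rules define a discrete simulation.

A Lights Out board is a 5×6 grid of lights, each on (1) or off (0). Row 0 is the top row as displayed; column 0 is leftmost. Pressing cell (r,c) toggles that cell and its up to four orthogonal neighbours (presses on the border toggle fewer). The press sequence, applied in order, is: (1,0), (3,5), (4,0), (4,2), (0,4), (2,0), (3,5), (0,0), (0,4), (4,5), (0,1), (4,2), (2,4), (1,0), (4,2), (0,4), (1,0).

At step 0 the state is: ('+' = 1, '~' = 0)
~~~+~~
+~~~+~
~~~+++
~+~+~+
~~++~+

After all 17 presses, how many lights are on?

12

step 0: ~~~+~~
+~~~+~
~~~+++
~+~+~+
~~++~+
step 1: +~~+~~
~+~~+~
+~~+++
~+~+~+
~~++~+
step 2: +~~+~~
~+~~+~
+~~++~
~+~++~
~~++~~
step 3: +~~+~~
~+~~+~
+~~++~
++~++~
++++~~
step 4: +~~+~~
~+~~+~
+~~++~
+++++~
+~~~~~
step 5: +~~~++
~+~~~~
+~~++~
+++++~
+~~~~~
step 6: +~~~++
++~~~~
~+~++~
~++++~
+~~~~~
step 7: +~~~++
++~~~~
~+~+++
~+++~+
+~~~~+
step 8: ~+~~++
~+~~~~
~+~+++
~+++~+
+~~~~+
step 9: ~+~+~~
~+~~+~
~+~+++
~+++~+
+~~~~+
step 10: ~+~+~~
~+~~+~
~+~+++
~+++~~
+~~~+~
step 11: +~++~~
~~~~+~
~+~+++
~+++~~
+~~~+~
step 12: +~++~~
~~~~+~
~+~+++
~+~+~~
+++++~
step 13: +~++~~
~~~~~~
~+~~~~
~+~++~
+++++~
step 14: ~~++~~
++~~~~
++~~~~
~+~++~
+++++~
step 15: ~~++~~
++~~~~
++~~~~
~++++~
+~~~+~
step 16: ~~+~++
++~~+~
++~~~~
~++++~
+~~~+~
step 17: +~+~++
~~~~+~
~+~~~~
~++++~
+~~~+~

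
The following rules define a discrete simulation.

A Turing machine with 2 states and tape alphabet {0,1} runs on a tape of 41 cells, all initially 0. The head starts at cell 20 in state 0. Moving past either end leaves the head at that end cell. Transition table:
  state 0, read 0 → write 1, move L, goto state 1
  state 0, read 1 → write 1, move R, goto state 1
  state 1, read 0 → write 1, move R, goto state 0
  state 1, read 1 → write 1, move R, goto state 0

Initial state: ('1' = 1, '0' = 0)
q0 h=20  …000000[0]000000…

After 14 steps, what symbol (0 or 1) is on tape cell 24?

k=0  q0 h=20  …000000[0]000000…
k=1  q1 h=19  …000000[0]100000…
k=2  q0 h=20  …000001[1]000000…
k=3  q1 h=21  …000011[0]000000…
k=4  q0 h=22  …000111[0]000000…
k=5  q1 h=21  …000011[1]100000…
k=6  q0 h=22  …000111[1]000000…
k=7  q1 h=23  …001111[0]000000…
k=8  q0 h=24  …011111[0]000000…
k=9  q1 h=23  …001111[1]100000…
k=10  q0 h=24  …011111[1]000000…
k=11  q1 h=25  …111111[0]000000…
k=12  q0 h=26  …111111[0]000000…
k=13  q1 h=25  …111111[1]100000…
k=14  q0 h=26  …111111[1]000000…

1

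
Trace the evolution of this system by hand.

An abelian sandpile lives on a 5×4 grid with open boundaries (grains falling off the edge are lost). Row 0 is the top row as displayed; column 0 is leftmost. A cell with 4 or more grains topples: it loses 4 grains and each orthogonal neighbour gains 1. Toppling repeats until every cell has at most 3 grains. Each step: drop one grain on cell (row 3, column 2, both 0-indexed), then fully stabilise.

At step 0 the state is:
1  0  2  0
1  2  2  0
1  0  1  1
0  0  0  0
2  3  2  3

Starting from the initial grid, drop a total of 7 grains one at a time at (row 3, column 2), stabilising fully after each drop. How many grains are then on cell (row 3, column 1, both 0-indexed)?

1

[0] 1  0  2  0
1  2  2  0
1  0  1  1
0  0  0  0
2  3  2  3
[1] 1  0  2  0
1  2  2  0
1  0  1  1
0  0  1  0
2  3  2  3
[2] 1  0  2  0
1  2  2  0
1  0  1  1
0  0  2  0
2  3  2  3
[3] 1  0  2  0
1  2  2  0
1  0  1  1
0  0  3  0
2  3  2  3
[4] 1  0  2  0
1  2  2  0
1  0  2  1
0  1  0  1
2  3  3  3
[5] 1  0  2  0
1  2  2  0
1  0  2  1
0  1  1  1
2  3  3  3
[6] 1  0  2  0
1  2  2  0
1  0  2  1
0  1  2  1
2  3  3  3
[7] 1  0  2  0
1  2  2  0
1  0  2  1
0  1  3  1
2  3  3  3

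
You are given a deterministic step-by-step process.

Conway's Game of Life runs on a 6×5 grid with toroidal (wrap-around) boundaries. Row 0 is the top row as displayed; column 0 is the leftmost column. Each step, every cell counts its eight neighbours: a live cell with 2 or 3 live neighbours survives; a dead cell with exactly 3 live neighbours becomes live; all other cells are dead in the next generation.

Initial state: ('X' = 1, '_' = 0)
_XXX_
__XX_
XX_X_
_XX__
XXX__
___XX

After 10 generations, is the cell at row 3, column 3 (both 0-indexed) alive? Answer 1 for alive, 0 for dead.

0

[0] _XXX_
__XX_
XX_X_
_XX__
XXX__
___XX
[1] _X___
X____
X__XX
___XX
X___X
____X
[2] X____
XX___
X__X_
_____
X____
____X
[3] XX__X
XX___
XX__X
____X
_____
X___X
[4] _____
__X__
_X__X
____X
X___X
_X__X
[5] _____
_____
X__X_
___XX
___XX
____X
[6] _____
_____
___X_
X_X__
X____
___XX
[7] _____
_____
_____
_X__X
XX_X_
____X
[8] _____
_____
_____
_XX_X
_XXX_
X___X
[9] _____
_____
_____
XX___
_____
XXXXX
[10] XXXXX
_____
_____
_____
___X_
XXXXX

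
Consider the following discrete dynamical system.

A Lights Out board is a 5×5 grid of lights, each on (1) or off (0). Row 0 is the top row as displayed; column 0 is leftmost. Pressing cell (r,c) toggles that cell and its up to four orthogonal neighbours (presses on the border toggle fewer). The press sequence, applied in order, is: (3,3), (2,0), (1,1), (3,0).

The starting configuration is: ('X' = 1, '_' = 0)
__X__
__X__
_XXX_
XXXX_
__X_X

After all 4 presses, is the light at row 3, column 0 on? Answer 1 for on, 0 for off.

1

gen 0: __X__
__X__
_XXX_
XXXX_
__X_X
gen 1: __X__
__X__
_XX__
XX__X
__XXX
gen 2: __X__
X_X__
X_X__
_X__X
__XXX
gen 3: _XX__
_X___
XXX__
_X__X
__XXX
gen 4: _XX__
_X___
_XX__
X___X
X_XXX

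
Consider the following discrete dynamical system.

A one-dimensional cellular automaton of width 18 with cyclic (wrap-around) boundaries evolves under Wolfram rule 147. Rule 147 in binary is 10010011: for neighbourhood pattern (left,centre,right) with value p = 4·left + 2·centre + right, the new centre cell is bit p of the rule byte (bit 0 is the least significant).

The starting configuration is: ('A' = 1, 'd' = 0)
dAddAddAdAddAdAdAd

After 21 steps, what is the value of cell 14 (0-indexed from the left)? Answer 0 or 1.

0

0) dAddAddAdAddAdAdAd
1) AdAAdAAdddAAdddddA
2) dddddddAAAddAAAAAd
3) AAAAAAAdAdAAdAAAdA
4) AAAAAAddddddddAddd
5) dAAAAdAAAAAAAAdAAA
6) ddAAdddAAAAAAdddAd
7) AAddAAAdAAAAdAAAdA
8) AdAAdAdddAAdddAddd
9) ddddddAAAddAAAdAAA
10) AAAAAAdAdAAdAdddAd
11) dAAAAddddddddAAAdd
12) AdAAdAAAAAAAAdAdAA
13) ddddddAAAAAAdddddA
14) AAAAAAdAAAAdAAAAAd
15) dAAAAdddAAdddAAAdd
16) AdAAdAAAddAAAdAdAA
17) ddddddAdAAdAdddddA
18) AAAAAAddddddAAAAAd
19) dAAAAdAAAAAAdAAAdd
20) AdAAdddAAAAdddAdAA
21) ddddAAAdAAdAAAdddA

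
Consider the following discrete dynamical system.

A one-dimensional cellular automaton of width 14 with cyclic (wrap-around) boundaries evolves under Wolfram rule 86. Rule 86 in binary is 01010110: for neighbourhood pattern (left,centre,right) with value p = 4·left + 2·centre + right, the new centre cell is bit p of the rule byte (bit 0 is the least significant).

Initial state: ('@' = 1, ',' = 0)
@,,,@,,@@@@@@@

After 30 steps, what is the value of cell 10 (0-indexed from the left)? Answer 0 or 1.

0

gen 0: @,,,@,,@@@@@@@
gen 1: @@,@@@@,,,,,,,
gen 2: ,@,,,,@@,,,,,@
gen 3: ,@@,,@,@@,,,@@
gen 4: ,,@@@@,,@@,@,@
gen 5: @@,,,@@@,@,@,@
gen 6: ,@@,@,,@,@,@,,
gen 7: @,@,@@@@,@,@@,
gen 8: @,@,,,,@,@,,@,
gen 9: @,@@,,@@,@@@@,
gen 10: @,,@@@,@,,,,@,
gen 11: @@@,,@,@@,,@@,
gen 12: ,,@@@@,,@@@,@,
gen 13: ,@,,,@@@,,@,@@
gen 14: ,@@,@,,@@@@,,@
gen 15: ,,@,@@@,,,@@@@
gen 16: @@@,,,@@,@,,,@
gen 17: ,,@@,@,@,@@,@,
gen 18: ,@,@,@,@,,@,@@
gen 19: ,@,@,@,@@@@,,@
gen 20: ,@,@,@,,,,@@@@
gen 21: ,@,@,@@,,@,,,@
gen 22: ,@,@,,@@@@@,@@
gen 23: ,@,@@@,,,,@,,@
gen 24: ,@,,,@@,,@@@@@
gen 25: ,@@,@,@@@,,,,@
gen 26: ,,@,@,,,@@,,@@
gen 27: @@@,@@,@,@@@,@
gen 28: ,,@,,@,@,,,@,,
gen 29: ,@@@@@,@@,@@@,
gen 30: @,,,,@,,@,,,@@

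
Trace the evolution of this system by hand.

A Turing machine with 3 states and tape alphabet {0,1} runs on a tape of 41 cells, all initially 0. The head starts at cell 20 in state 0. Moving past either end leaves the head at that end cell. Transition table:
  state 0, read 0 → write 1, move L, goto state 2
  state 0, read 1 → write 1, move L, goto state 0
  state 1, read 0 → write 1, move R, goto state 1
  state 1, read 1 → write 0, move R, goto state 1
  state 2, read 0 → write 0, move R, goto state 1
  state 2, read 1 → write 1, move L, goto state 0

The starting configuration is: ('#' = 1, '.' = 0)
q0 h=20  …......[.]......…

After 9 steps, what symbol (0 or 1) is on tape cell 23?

1

t=0: q0 h=20  …......[.]......…
t=1: q2 h=19  …......[.]#.....…
t=2: q1 h=20  …......[#]......…
t=3: q1 h=21  …......[.]......…
t=4: q1 h=22  ….....#[.]......…
t=5: q1 h=23  …....##[.]......…
t=6: q1 h=24  …...###[.]......…
t=7: q1 h=25  …..####[.]......…
t=8: q1 h=26  ….#####[.]......…
t=9: q1 h=27  …######[.]......…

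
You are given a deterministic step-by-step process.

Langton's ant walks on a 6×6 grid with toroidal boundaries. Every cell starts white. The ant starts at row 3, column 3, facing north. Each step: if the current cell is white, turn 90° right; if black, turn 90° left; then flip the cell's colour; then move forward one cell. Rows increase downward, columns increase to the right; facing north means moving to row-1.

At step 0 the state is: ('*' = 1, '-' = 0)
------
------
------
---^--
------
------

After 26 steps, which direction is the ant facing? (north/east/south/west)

step 0: ------
------
------
---^--
------
------
step 1: ------
------
------
---*>-
------
------
step 2: ------
------
------
---**-
----v-
------
step 3: ------
------
------
---**-
---<*-
------
step 4: ------
------
------
---^*-
---**-
------
step 5: ------
------
------
--<-*-
---**-
------
step 6: ------
------
--^---
--*-*-
---**-
------
step 7: ------
------
--*>--
--*-*-
---**-
------
step 8: ------
------
--**--
--*v*-
---**-
------
step 9: ------
------
--**--
--<**-
---**-
------
step 10: ------
------
--**--
---**-
--v**-
------
step 11: ------
------
--**--
---**-
-<***-
------
step 12: ------
------
--**--
-^-**-
-****-
------
step 13: ------
------
--**--
-*>**-
-****-
------
step 14: ------
------
--**--
-****-
-*v**-
------
step 15: ------
------
--**--
-****-
-*->*-
------
step 16: ------
------
--**--
-**^*-
-*--*-
------
step 17: ------
------
--**--
-*<-*-
-*--*-
------
step 18: ------
------
--**--
-*--*-
-*v-*-
------
step 19: ------
------
--**--
-*--*-
-<*-*-
------
step 20: ------
------
--**--
-*--*-
--*-*-
-v----
step 21: ------
------
--**--
-*--*-
--*-*-
<*----
step 22: ------
------
--**--
-*--*-
^-*-*-
**----
step 23: ------
------
--**--
-*--*-
*>*-*-
**----
step 24: ------
------
--**--
-*--*-
***-*-
*v----
step 25: ------
------
--**--
-*--*-
***-*-
*->---
step 26: --v---
------
--**--
-*--*-
***-*-
*-*---

south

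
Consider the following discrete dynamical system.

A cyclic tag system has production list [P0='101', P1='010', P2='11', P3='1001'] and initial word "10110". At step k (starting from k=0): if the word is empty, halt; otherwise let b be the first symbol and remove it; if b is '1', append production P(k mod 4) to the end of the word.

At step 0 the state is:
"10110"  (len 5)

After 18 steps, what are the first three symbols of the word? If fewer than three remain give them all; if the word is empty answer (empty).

001

k=0  "10110"  (len 5)
k=1  "0110101"  (len 7)
k=2  "110101"  (len 6)
k=3  "1010111"  (len 7)
k=4  "0101111001"  (len 10)
k=5  "101111001"  (len 9)
k=6  "01111001010"  (len 11)
k=7  "1111001010"  (len 10)
k=8  "1110010101001"  (len 13)
k=9  "110010101001101"  (len 15)
k=10  "10010101001101010"  (len 17)
k=11  "001010100110101011"  (len 18)
k=12  "01010100110101011"  (len 17)
k=13  "1010100110101011"  (len 16)
k=14  "010100110101011010"  (len 18)
k=15  "10100110101011010"  (len 17)
k=16  "01001101010110101001"  (len 20)
k=17  "1001101010110101001"  (len 19)
k=18  "001101010110101001010"  (len 21)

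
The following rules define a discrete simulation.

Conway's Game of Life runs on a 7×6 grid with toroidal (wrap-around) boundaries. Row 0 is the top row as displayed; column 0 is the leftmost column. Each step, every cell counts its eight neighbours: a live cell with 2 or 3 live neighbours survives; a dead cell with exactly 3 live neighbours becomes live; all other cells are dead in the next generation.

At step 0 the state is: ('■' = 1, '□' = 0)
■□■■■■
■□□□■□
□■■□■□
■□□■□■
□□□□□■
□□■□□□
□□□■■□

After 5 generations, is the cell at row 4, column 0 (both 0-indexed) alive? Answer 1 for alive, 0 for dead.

0

k=0  ■□■■■■
■□□□■□
□■■□■□
■□□■□■
□□□□□■
□□■□□□
□□□■■□
k=1  ■■■□□□
■□□□□□
□■■□■□
■■■■□■
■□□□■■
□□□■■□
□■□□□□
k=2  ■□■□□□
■□□■□■
□□□□■□
□□□□□□
□□□□□□
■□□■■□
■■□■□□
k=3  □□■■■□
■■□■■■
□□□□■■
□□□□□□
□□□□□□
■■■■■■
■□□■■□
k=4  □□□□□□
■■□□□□
□□□■□□
□□□□□□
■■■■■■
■■■□□□
■□□□□□
k=5  ■■□□□□
□□□□□□
□□□□□□
■■□□□■
□□□■■■
□□□□■□
■□□□□□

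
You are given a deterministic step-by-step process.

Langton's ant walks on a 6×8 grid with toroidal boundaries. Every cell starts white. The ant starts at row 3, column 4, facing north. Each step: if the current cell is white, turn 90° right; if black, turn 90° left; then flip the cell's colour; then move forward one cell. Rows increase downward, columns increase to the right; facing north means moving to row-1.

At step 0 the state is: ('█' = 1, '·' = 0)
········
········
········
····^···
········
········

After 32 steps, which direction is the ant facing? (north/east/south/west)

south

t=0: ········
········
········
····^···
········
········
t=1: ········
········
········
····█>··
········
········
t=2: ········
········
········
····██··
·····v··
········
t=3: ········
········
········
····██··
····<█··
········
t=4: ········
········
········
····^█··
····██··
········
t=5: ········
········
········
···<·█··
····██··
········
t=6: ········
········
···^····
···█·█··
····██··
········
t=7: ········
········
···█>···
···█·█··
····██··
········
t=8: ········
········
···██···
···█v█··
····██··
········
t=9: ········
········
···██···
···<██··
····██··
········
t=10: ········
········
···██···
····██··
···v██··
········
t=11: ········
········
···██···
····██··
··<███··
········
t=12: ········
········
···██···
··^·██··
··████··
········
t=13: ········
········
···██···
··█>██··
··████··
········
t=14: ········
········
···██···
··████··
··█v██··
········
t=15: ········
········
···██···
··████··
··█·>█··
········
t=16: ········
········
···██···
··██^█··
··█··█··
········
t=17: ········
········
···██···
··█<·█··
··█··█··
········
t=18: ········
········
···██···
··█··█··
··█v·█··
········
t=19: ········
········
···██···
··█··█··
··<█·█··
········
t=20: ········
········
···██···
··█··█··
···█·█··
··v·····
t=21: ········
········
···██···
··█··█··
···█·█··
·<█·····
t=22: ········
········
···██···
··█··█··
·^·█·█··
·██·····
t=23: ········
········
···██···
··█··█··
·█>█·█··
·██·····
t=24: ········
········
···██···
··█··█··
·███·█··
·█v·····
t=25: ········
········
···██···
··█··█··
·███·█··
·█·>····
t=26: ···v····
········
···██···
··█··█··
·███·█··
·█·█····
t=27: ··<█····
········
···██···
··█··█··
·███·█··
·█·█····
t=28: ··██····
········
···██···
··█··█··
·███·█··
·█^█····
t=29: ··██····
········
···██···
··█··█··
·███·█··
·██>····
t=30: ··██····
········
···██···
··█··█··
·██^·█··
·██·····
t=31: ··██····
········
···██···
··█··█··
·█<··█··
·██·····
t=32: ··██····
········
···██···
··█··█··
·█···█··
·█v·····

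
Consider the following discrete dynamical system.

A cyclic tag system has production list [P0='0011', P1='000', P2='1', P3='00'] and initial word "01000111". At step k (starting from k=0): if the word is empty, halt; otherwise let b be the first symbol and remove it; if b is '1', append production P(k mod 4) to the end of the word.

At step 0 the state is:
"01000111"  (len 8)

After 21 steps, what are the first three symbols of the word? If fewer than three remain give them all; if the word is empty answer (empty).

(empty)

t=0: "01000111"  (len 8)
t=1: "1000111"  (len 7)
t=2: "000111000"  (len 9)
t=3: "00111000"  (len 8)
t=4: "0111000"  (len 7)
t=5: "111000"  (len 6)
t=6: "11000000"  (len 8)
t=7: "10000001"  (len 8)
t=8: "000000100"  (len 9)
t=9: "00000100"  (len 8)
t=10: "0000100"  (len 7)
t=11: "000100"  (len 6)
t=12: "00100"  (len 5)
t=13: "0100"  (len 4)
t=14: "100"  (len 3)
t=15: "001"  (len 3)
t=16: "01"  (len 2)
t=17: "1"  (len 1)
t=18: "000"  (len 3)
t=19: "00"  (len 2)
t=20: "0"  (len 1)
t=21: (halted — word empty)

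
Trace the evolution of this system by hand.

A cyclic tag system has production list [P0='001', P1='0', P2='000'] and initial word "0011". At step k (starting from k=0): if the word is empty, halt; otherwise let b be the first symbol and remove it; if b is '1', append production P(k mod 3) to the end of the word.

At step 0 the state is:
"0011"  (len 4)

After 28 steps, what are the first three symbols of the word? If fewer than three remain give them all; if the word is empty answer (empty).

gen 0: "0011"  (len 4)
gen 1: "011"  (len 3)
gen 2: "11"  (len 2)
gen 3: "1000"  (len 4)
gen 4: "000001"  (len 6)
gen 5: "00001"  (len 5)
gen 6: "0001"  (len 4)
gen 7: "001"  (len 3)
gen 8: "01"  (len 2)
gen 9: "1"  (len 1)
gen 10: "001"  (len 3)
gen 11: "01"  (len 2)
gen 12: "1"  (len 1)
gen 13: "001"  (len 3)
gen 14: "01"  (len 2)
gen 15: "1"  (len 1)
gen 16: "001"  (len 3)
gen 17: "01"  (len 2)
gen 18: "1"  (len 1)
gen 19: "001"  (len 3)
gen 20: "01"  (len 2)
gen 21: "1"  (len 1)
gen 22: "001"  (len 3)
gen 23: "01"  (len 2)
gen 24: "1"  (len 1)
gen 25: "001"  (len 3)
gen 26: "01"  (len 2)
gen 27: "1"  (len 1)
gen 28: "001"  (len 3)

001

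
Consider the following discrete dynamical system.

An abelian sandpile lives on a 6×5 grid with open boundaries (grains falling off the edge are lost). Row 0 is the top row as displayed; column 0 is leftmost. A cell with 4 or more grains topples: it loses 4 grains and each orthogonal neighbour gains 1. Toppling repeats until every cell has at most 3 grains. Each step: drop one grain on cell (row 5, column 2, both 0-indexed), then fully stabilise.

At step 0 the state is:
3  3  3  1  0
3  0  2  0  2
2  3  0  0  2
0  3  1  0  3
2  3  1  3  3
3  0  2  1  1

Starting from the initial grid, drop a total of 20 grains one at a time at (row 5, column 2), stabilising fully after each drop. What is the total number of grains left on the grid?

gen 0: 3  3  3  1  0
3  0  2  0  2
2  3  0  0  2
0  3  1  0  3
2  3  1  3  3
3  0  2  1  1
gen 1: 3  3  3  1  0
3  0  2  0  2
2  3  0  0  2
0  3  1  0  3
2  3  1  3  3
3  0  3  1  1
gen 2: 3  3  3  1  0
3  0  2  0  2
2  3  0  0  2
0  3  1  0  3
2  3  2  3  3
3  1  0  2  1
gen 3: 3  3  3  1  0
3  0  2  0  2
2  3  0  0  2
0  3  1  0  3
2  3  2  3  3
3  1  1  2  1
gen 4: 3  3  3  1  0
3  0  2  0  2
2  3  0  0  2
0  3  1  0  3
2  3  2  3  3
3  1  2  2  1
gen 5: 3  3  3  1  0
3  0  2  0  2
2  3  0  0  2
0  3  1  0  3
2  3  2  3  3
3  1  3  2  1
gen 6: 3  3  3  1  0
3  0  2  0  2
2  3  0  0  2
0  3  1  0  3
2  3  3  3  3
3  2  0  3  1
gen 7: 3  3  3  1  0
3  0  2  0  2
2  3  0  0  2
0  3  1  0  3
2  3  3  3  3
3  2  1  3  1
gen 8: 3  3  3  1  0
3  0  2  0  2
2  3  0  0  2
0  3  1  0  3
2  3  3  3  3
3  2  2  3  1
gen 9: 3  3  3  1  0
3  0  2  0  2
2  3  0  0  2
0  3  1  0  3
2  3  3  3  3
3  2  3  3  1
gen 10: 3  3  3  1  0
3  1  2  0  2
3  0  1  0  3
2  1  3  2  0
0  3  2  2  1
1  1  3  1  3
gen 11: 3  3  3  1  0
3  1  2  0  2
3  0  1  0  3
2  1  3  2  0
0  3  3  2  1
1  2  0  2  3
gen 12: 3  3  3  1  0
3  1  2  0  2
3  0  1  0  3
2  1  3  2  0
0  3  3  2  1
1  2  1  2  3
gen 13: 3  3  3  1  0
3  1  2  0  2
3  0  1  0  3
2  1  3  2  0
0  3  3  2  1
1  2  2  2  3
gen 14: 3  3  3  1  0
3  1  2  0  2
3  0  1  0  3
2  1  3  2  0
0  3  3  2  1
1  2  3  2  3
gen 15: 3  3  3  1  0
3  1  2  0  2
3  0  2  0  3
2  3  0  3  0
1  1  2  3  1
2  0  2  3  3
gen 16: 3  3  3  1  0
3  1  2  0  2
3  0  2  0  3
2  3  0  3  0
1  1  2  3  1
2  0  3  3  3
gen 17: 3  3  3  1  0
3  1  2  0  2
3  0  2  1  3
2  3  2  0  1
1  2  0  2  3
2  1  2  2  0
gen 18: 3  3  3  1  0
3  1  2  0  2
3  0  2  1  3
2  3  2  0  1
1  2  0  2  3
2  1  3  2  0
gen 19: 3  3  3  1  0
3  1  2  0  2
3  0  2  1  3
2  3  2  0  1
1  2  1  2  3
2  2  0  3  0
gen 20: 3  3  3  1  0
3  1  2  0  2
3  0  2  1  3
2  3  2  0  1
1  2  1  2  3
2  2  1  3  0

52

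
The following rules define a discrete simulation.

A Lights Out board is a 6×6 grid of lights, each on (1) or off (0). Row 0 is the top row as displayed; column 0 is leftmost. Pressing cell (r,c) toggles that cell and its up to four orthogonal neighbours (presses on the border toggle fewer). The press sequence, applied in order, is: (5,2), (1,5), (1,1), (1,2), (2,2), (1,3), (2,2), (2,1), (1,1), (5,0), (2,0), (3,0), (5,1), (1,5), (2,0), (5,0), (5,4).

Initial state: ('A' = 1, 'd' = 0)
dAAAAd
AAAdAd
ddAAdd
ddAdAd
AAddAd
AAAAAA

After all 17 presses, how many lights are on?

0) dAAAAd
AAAdAd
ddAAdd
ddAdAd
AAddAd
AAAAAA
1) dAAAAd
AAAdAd
ddAAdd
ddAdAd
AAAdAd
AdddAA
2) dAAAAA
AAAddA
ddAAdA
ddAdAd
AAAdAd
AdddAA
3) ddAAAA
dddddA
dAAAdA
ddAdAd
AAAdAd
AdddAA
4) dddAAA
dAAAdA
dAdAdA
ddAdAd
AAAdAd
AdddAA
5) dddAAA
dAdAdA
ddAddA
ddddAd
AAAdAd
AdddAA
6) ddddAA
dAAdAA
ddAAdA
ddddAd
AAAdAd
AdddAA
7) ddddAA
dAddAA
dAdddA
ddAdAd
AAAdAd
AdddAA
8) ddddAA
ddddAA
AdAddA
dAAdAd
AAAdAd
AdddAA
9) dAddAA
AAAdAA
AAAddA
dAAdAd
AAAdAd
AdddAA
10) dAddAA
AAAdAA
AAAddA
dAAdAd
dAAdAd
dAddAA
11) dAddAA
dAAdAA
ddAddA
AAAdAd
dAAdAd
dAddAA
12) dAddAA
dAAdAA
AdAddA
ddAdAd
AAAdAd
dAddAA
13) dAddAA
dAAdAA
AdAddA
ddAdAd
AdAdAd
AdAdAA
14) dAddAd
dAAddd
AdAddd
ddAdAd
AdAdAd
AdAdAA
15) dAddAd
AAAddd
dAAddd
AdAdAd
AdAdAd
AdAdAA
16) dAddAd
AAAddd
dAAddd
AdAdAd
ddAdAd
dAAdAA
17) dAddAd
AAAddd
dAAddd
AdAdAd
ddAddd
dAAAdd

14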